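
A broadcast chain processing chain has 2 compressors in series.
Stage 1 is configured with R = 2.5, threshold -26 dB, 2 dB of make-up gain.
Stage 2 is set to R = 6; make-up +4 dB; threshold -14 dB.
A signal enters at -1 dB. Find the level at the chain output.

-10 dB

Stage 1: -1 dB is 25 dB over -26 dB; at 2.5:1 that becomes 10 dB over, giving -16 dB; +2 dB make-up → -14 dB.
Stage 2: -14 dB ≤ -14 dB, so stage 2 doesn't engage; make-up brings it to -10 dB.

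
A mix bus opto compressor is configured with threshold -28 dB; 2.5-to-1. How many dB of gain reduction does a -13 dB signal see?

9 dB

Overshoot = -13 − (-28) = 15 dB.
After 2.5:1 compression the overshoot becomes 15/2.5 = 6 dB.
Gain reduction = 15 − 6 = 9 dB.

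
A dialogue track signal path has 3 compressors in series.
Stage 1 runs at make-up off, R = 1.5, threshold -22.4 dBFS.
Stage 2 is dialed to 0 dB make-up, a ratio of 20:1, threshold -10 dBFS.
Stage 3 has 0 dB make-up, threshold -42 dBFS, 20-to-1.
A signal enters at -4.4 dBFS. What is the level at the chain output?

Stage 1: overshoot 18 dB → 18/1.5 = 12 dB → -10.4 dBFS.
Stage 2: -10.4 dBFS is at or below the -10 dBFS threshold — no compression; output -10.4 dBFS.
Stage 3: overshoot 31.6 dB → 31.6/20 = 1.58 dB → -40.42 dBFS.

-40.42 dBFS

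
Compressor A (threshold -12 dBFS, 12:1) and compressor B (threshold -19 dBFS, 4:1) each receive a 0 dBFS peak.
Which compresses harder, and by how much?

A: 12 dB over, compressed to 1 dB over, so 11 dB of GR.
B: 19 dB over, compressed to 4.75 dB over, so 14.25 dB of GR.
B reduces 3.25 dB more.

B, by 3.25 dB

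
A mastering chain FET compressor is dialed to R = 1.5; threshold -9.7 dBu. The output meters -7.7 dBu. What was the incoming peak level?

The compressed level sits -7.7 − (-9.7) = 2 dB over threshold.
Before 1.5:1 compression the overshoot was 2 × 1.5 = 3 dB, so input = -9.7 + 3 = -6.7 dBu.

-6.7 dBu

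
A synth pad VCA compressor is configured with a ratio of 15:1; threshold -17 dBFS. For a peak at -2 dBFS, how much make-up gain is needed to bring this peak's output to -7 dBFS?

9 dB

Without make-up, output = threshold + overshoot/15 = -17 + 1 = -16 dBFS.
Gap to target: 9 dB.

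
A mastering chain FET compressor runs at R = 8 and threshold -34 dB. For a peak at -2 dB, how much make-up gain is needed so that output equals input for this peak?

Overshoot 32 dB → 32/8 = 4 dB after compression, so the compressed level is -34 + 4 = -30 dB.
Make-up = target − compressed = -2 − (-30) = 28 dB.

28 dB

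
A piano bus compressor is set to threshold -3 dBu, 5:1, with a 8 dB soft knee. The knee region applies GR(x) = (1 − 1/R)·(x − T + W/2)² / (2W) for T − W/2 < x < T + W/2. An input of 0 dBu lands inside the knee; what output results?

-2.45 dBu

x − T + W/2 = 0 − (-3) + 4 = 7.
GR = (1 − 1/5) × 7² / 16 = 0.8 × 49 / 16 = 2.45 dB.
Output = 0 − 2.45 = -2.45 dBu.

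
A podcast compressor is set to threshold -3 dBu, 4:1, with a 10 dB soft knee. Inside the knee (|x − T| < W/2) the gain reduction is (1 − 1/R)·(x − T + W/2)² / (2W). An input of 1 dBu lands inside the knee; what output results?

x − T + W/2 = 1 − (-3) + 5 = 9.
GR = (1 − 1/4) × 9² / 20 = 0.75 × 81 / 20 = 3.0375 dB.
Output = 1 − 3.0375 = -2.0375 dBu.

-2.0375 dBu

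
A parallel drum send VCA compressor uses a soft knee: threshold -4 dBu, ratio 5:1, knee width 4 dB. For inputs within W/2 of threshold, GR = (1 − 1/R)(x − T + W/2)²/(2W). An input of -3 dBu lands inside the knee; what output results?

x − T + W/2 = -3 − (-4) + 2 = 3.
GR = (1 − 1/5) × 3² / 8 = 0.8 × 9 / 8 = 0.9 dB.
Output = -3 − 0.9 = -3.9 dBu.

-3.9 dBu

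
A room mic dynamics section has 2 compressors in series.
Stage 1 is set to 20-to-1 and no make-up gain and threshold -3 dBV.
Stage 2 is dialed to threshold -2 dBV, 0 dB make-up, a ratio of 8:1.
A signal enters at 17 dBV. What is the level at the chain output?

-2 dBV

Stage 1: 20 dB above -3 dBV, reduced 20:1 to 1 dB above → -2 dBV.
Stage 2: -2 dBV is at or below the -2 dBV threshold — no compression; output -2 dBV.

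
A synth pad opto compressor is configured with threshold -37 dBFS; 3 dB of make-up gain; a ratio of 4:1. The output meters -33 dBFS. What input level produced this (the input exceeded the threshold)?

-33 dBFS

Before make-up, the level was -33 − 3 = -36 dBFS.
That's 1 dB above the -37 dBFS threshold.
Undo the ratio: input overshoot = 1 × 4 = 4 dB, giving input = -33 dBFS.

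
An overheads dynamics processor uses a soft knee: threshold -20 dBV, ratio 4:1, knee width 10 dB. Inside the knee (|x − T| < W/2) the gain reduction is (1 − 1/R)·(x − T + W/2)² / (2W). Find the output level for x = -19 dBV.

x − T + W/2 = -19 − (-20) + 5 = 6.
GR = (1 − 1/4) × 6² / 20 = 0.75 × 36 / 20 = 1.35 dB.
Output = -19 − 1.35 = -20.35 dBV.

-20.35 dBV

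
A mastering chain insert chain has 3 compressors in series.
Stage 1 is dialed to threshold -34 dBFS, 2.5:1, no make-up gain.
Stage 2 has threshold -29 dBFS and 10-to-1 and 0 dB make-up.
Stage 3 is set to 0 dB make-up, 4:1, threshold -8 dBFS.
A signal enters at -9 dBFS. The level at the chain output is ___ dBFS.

-28.5 dBFS

Stage 1: 25 dB above -34 dBFS, reduced 2.5:1 to 10 dB above → -24 dBFS.
Stage 2: 5 dB above -29 dBFS, reduced 10:1 to 0.5 dB above → -28.5 dBFS.
Stage 3: -28.5 dBFS is at or below the -8 dBFS threshold — no compression; output -28.5 dBFS.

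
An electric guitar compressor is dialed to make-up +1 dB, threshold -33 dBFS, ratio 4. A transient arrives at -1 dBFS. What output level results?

-24 dBFS

Overshoot: -1 − (-33) = 32 dB.
The 32 dB excess becomes 8 dB after 4:1 reduction.
So the level is -33 + 8 = -25 dBFS; make-up adds 1 dB, giving -24 dBFS.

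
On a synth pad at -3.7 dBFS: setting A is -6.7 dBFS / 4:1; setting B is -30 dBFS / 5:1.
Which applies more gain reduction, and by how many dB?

A: GR = 3 − 3/4 = 2.25 dB.
B: GR = 26.3 − 26.3/5 = 21.04 dB.
B reduces 18.79 dB more.

B, by 18.79 dB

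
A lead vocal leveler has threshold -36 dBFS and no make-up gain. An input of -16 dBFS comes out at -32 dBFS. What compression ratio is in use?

Input overshoot = -16 − (-36) = 20 dB; output overshoot = -32 − (-36) = 4 dB.
Ratio = 20 / 4 = 5.

5:1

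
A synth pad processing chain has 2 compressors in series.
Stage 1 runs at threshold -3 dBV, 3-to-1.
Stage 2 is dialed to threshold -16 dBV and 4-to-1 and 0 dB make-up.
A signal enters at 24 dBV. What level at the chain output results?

Stage 1: overshoot 27 dB → 27/3 = 9 dB → 6 dBV.
Stage 2: overshoot 22 dB → 22/4 = 5.5 dB → -10.5 dBV.

-10.5 dBV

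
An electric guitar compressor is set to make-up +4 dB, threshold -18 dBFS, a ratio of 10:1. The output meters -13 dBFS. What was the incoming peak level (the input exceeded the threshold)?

-8 dBFS

Before make-up, the level was -13 − 4 = -17 dBFS.
The compressed level sits -17 − (-18) = 1 dB over threshold.
Input overshoot = R × output overshoot = 10 dB → input = -18 + 10 = -8 dBFS.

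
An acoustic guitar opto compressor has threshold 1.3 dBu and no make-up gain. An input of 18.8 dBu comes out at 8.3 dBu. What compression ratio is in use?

Input overshoot = 18.8 − 1.3 = 17.5 dB; output overshoot = 8.3 − 1.3 = 7 dB.
Ratio = 17.5 / 7 = 2.5.

2.5:1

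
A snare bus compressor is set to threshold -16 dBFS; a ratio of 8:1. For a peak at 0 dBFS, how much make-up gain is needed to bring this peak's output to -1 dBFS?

Overshoot 16 dB → 16/8 = 2 dB after compression, so the compressed level is -16 + 2 = -14 dBFS.
Make-up = target − compressed = -1 − (-14) = 13 dB.

13 dB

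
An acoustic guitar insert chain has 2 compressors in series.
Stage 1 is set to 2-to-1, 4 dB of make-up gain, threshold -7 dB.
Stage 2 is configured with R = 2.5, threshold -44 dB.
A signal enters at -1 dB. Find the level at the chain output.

Stage 1: 6 dB above -7 dB, reduced 2:1 to 3 dB above → -4 dB; +4 dB make-up → 0 dB.
Stage 2: overshoot 44 dB → 44/2.5 = 17.6 dB → -26.4 dB.

-26.4 dB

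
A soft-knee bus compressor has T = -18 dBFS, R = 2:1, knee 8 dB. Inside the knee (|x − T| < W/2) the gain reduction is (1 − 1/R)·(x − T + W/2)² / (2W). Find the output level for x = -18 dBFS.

-18.5 dBFS

x − T + W/2 = -18 − (-18) + 4 = 4.
GR = (1 − 1/2) × 4² / 16 = 0.5 × 16 / 16 = 0.5 dB.
Output = -18 − 0.5 = -18.5 dBFS.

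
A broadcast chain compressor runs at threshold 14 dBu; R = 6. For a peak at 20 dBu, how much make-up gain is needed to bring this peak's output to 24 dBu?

9 dB

The peak compresses to 14 + 6/6 = 15 dBu.
To reach 24 dBu requires 24 − 15 = 9 dB of make-up.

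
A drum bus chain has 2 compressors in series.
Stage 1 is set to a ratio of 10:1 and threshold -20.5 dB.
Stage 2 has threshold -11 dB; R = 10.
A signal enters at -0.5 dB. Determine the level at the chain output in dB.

Stage 1: -0.5 dB is 20 dB over -20.5 dB; at 10:1 that becomes 2 dB over, giving -18.5 dB.
Stage 2: below threshold (-18.5 ≤ -11); passes unchanged; output -18.5 dB.

-18.5 dB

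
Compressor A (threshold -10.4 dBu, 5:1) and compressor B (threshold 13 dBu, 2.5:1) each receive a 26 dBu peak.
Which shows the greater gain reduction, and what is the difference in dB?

A, by 21.32 dB

A: 36.4 dB over, compressed to 7.28 dB over, so 29.12 dB of GR.
B: 13 dB over, compressed to 5.2 dB over, so 7.8 dB of GR.
A reduces 21.32 dB more.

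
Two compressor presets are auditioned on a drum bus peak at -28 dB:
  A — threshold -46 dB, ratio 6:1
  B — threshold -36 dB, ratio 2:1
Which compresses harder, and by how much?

A: 18 dB over, compressed to 3 dB over, so 15 dB of GR.
B: 8 dB over, compressed to 4 dB over, so 4 dB of GR.
A reduces 11 dB more.

A, by 11 dB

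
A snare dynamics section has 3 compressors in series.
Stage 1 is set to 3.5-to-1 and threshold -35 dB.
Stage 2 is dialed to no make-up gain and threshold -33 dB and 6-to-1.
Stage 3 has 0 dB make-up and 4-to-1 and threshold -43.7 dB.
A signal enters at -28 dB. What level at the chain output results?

Stage 1: -28 dB is 7 dB over -35 dB; at 3.5:1 that becomes 2 dB over, giving -33 dB.
Stage 2: -33 dB is at or below the -33 dB threshold — no compression; output -33 dB.
Stage 3: 10.7 dB above -43.7 dB, reduced 4:1 to 2.675 dB above → -41.025 dB.

-41.025 dB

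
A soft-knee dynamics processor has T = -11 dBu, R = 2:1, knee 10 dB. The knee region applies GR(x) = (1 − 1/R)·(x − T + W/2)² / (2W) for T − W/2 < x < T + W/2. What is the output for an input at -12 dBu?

-12.4 dBu

x − T + W/2 = -12 − (-11) + 5 = 4.
GR = (1 − 1/2) × 4² / 20 = 0.5 × 16 / 20 = 0.4 dB.
Output = -12 − 0.4 = -12.4 dBu.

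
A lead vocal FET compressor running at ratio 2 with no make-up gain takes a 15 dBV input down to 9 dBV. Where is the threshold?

Let T be the threshold. Output overshoot = (input overshoot)/R, so 9 − T = (15 − T)/2.
2·(9 − T) = 15 − T → 1·T = 18 − 15 = 3.
T = 3/1 = 3 dBV.

3 dBV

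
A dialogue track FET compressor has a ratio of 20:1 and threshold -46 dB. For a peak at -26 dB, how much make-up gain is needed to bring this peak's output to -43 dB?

The peak compresses to -46 + 20/20 = -45 dB.
To reach -43 dB requires -43 − (-45) = 2 dB of make-up.

2 dB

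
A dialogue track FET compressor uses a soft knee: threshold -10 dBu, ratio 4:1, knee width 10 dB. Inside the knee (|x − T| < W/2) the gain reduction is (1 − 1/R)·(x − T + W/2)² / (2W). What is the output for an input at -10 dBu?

-10.9375 dBu

x − T + W/2 = -10 − (-10) + 5 = 5.
GR = (1 − 1/4) × 5² / 20 = 0.75 × 25 / 20 = 0.9375 dB.
Output = -10 − 0.9375 = -10.9375 dBu.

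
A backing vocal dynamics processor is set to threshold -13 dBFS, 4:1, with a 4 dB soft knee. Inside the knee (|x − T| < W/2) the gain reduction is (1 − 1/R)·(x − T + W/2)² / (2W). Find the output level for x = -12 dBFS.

-12.84375 dBFS

x − T + W/2 = -12 − (-13) + 2 = 3.
GR = (1 − 1/4) × 3² / 8 = 0.75 × 9 / 8 = 0.84375 dB.
Output = -12 − 0.84375 = -12.84375 dBFS.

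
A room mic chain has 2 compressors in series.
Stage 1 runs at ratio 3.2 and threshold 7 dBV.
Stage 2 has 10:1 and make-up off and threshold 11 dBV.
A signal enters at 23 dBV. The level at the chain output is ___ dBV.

Stage 1: 23 dBV is 16 dB over 7 dBV; at 3.2:1 that becomes 5 dB over, giving 12 dBV.
Stage 2: overshoot 1 dB → 1/10 = 0.1 dB → 11.1 dBV.

11.1 dBV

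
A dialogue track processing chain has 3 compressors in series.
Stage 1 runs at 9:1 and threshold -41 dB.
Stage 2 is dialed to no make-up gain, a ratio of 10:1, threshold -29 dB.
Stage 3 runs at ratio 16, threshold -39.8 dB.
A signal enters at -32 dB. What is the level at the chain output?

-40 dB

Stage 1: overshoot 9 dB → 9/9 = 1 dB → -40 dB.
Stage 2: -40 dB is at or below the -29 dB threshold — no compression; output -40 dB.
Stage 3: -40 dB ≤ -39.8 dB, so stage 3 doesn't engage; output -40 dB.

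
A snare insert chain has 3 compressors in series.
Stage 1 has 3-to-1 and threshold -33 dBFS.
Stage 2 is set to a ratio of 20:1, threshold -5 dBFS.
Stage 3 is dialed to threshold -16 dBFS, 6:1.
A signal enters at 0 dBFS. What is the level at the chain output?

-22 dBFS

Stage 1: 33 dB above -33 dBFS, reduced 3:1 to 11 dB above → -22 dBFS.
Stage 2: -22 dBFS ≤ -5 dBFS, so stage 2 doesn't engage; output -22 dBFS.
Stage 3: -22 dBFS is at or below the -16 dBFS threshold — no compression; output -22 dBFS.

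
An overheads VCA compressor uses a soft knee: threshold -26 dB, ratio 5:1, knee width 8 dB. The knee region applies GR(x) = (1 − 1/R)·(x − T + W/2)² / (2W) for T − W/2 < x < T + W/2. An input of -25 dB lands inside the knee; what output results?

-26.25 dB

x − T + W/2 = -25 − (-26) + 4 = 5.
GR = (1 − 1/5) × 5² / 16 = 0.8 × 25 / 16 = 1.25 dB.
Output = -25 − 1.25 = -26.25 dB.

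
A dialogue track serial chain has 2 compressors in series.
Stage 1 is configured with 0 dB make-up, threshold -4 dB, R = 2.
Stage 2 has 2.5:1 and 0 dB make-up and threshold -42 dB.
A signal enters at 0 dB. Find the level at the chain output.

Stage 1: 4 dB above -4 dB, reduced 2:1 to 2 dB above → -2 dB.
Stage 2: overshoot 40 dB → 40/2.5 = 16 dB → -26 dB.

-26 dB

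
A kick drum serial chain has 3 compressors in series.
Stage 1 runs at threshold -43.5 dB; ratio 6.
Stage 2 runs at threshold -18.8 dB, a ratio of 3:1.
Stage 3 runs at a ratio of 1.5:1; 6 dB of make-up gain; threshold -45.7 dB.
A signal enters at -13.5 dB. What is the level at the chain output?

Stage 1: -13.5 dB is 30 dB over -43.5 dB; at 6:1 that becomes 5 dB over, giving -38.5 dB.
Stage 2: -38.5 dB ≤ -18.8 dB, so stage 2 doesn't engage; output -38.5 dB.
Stage 3: 7.2 dB above -45.7 dB, reduced 1.5:1 to 4.8 dB above → -40.9 dB; +6 dB make-up → -34.9 dB.

-34.9 dB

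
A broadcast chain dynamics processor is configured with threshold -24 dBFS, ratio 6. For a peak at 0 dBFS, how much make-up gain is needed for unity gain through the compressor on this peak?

Overshoot 24 dB → 24/6 = 4 dB after compression, so the compressed level is -24 + 4 = -20 dBFS.
Make-up = target − compressed = 0 − (-20) = 20 dB.

20 dB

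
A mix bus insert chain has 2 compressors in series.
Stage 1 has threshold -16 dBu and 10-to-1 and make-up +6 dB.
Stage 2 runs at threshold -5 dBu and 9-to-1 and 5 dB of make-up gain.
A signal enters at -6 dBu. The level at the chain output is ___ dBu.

-4 dBu

Stage 1: overshoot 10 dB → 10/10 = 1 dB → -15 dBu; +6 dB make-up → -9 dBu.
Stage 2: -9 dBu ≤ -5 dBu, so stage 2 doesn't engage; make-up brings it to -4 dBu.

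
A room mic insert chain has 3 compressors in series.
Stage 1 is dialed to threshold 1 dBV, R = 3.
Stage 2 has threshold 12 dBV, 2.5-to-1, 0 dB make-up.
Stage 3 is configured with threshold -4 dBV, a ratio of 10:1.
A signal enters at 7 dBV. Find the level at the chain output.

Stage 1: overshoot 6 dB → 6/3 = 2 dB → 3 dBV.
Stage 2: 3 dBV ≤ 12 dBV, so stage 2 doesn't engage; output 3 dBV.
Stage 3: 3 dBV is 7 dB over -4 dBV; at 10:1 that becomes 0.7 dB over, giving -3.3 dBV.

-3.3 dBV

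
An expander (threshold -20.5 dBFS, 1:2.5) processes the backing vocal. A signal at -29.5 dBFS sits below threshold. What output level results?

The input is 9 dB below the -20.5 dBFS threshold.
A 1:2.5 expander multiplies undershoot by 2.5: 9 × 2.5 = 22.5 dB below threshold.
Output = -20.5 − 22.5 = -43 dBFS.

-43 dBFS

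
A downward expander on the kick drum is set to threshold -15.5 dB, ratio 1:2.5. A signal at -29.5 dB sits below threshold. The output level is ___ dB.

The input is 14 dB below the -15.5 dB threshold.
A 1:2.5 expander multiplies undershoot by 2.5: 14 × 2.5 = 35 dB below threshold.
Output = -15.5 − 35 = -50.5 dB.

-50.5 dB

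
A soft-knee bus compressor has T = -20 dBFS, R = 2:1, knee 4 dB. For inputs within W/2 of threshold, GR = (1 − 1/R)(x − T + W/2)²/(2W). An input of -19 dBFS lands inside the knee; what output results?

-19.5625 dBFS

x − T + W/2 = -19 − (-20) + 2 = 3.
GR = (1 − 1/2) × 3² / 8 = 0.5 × 9 / 8 = 0.5625 dB.
Output = -19 − 0.5625 = -19.5625 dBFS.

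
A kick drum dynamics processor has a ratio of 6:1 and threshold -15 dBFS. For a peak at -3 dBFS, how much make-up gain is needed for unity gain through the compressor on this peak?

10 dB

The peak compresses to -15 + 12/6 = -13 dBFS.
To reach -3 dBFS requires -3 − (-13) = 10 dB of make-up.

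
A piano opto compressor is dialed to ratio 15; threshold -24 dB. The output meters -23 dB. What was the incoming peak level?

Post-compression overshoot = -23 − (-24) = 1 dB.
Input overshoot = R × output overshoot = 15 dB → input = -24 + 15 = -9 dB.

-9 dB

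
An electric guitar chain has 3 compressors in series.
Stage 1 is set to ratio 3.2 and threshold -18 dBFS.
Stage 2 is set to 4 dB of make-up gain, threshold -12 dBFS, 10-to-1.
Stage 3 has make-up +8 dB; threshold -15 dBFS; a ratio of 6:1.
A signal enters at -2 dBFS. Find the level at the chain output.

-6 dBFS

Stage 1: -2 dBFS is 16 dB over -18 dBFS; at 3.2:1 that becomes 5 dB over, giving -13 dBFS.
Stage 2: -13 dBFS ≤ -12 dBFS, so stage 2 doesn't engage; make-up brings it to -9 dBFS.
Stage 3: -9 dBFS is 6 dB over -15 dBFS; at 6:1 that becomes 1 dB over, giving -14 dBFS; +8 dB make-up → -6 dBFS.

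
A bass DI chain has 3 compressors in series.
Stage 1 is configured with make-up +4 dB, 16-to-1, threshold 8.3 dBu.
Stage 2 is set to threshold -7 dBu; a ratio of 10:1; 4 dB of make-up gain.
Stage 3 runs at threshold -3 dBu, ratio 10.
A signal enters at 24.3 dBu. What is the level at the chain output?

-2.797 dBu

Stage 1: 24.3 dBu is 16 dB over 8.3 dBu; at 16:1 that becomes 1 dB over, giving 9.3 dBu; +4 dB make-up → 13.3 dBu.
Stage 2: 20.3 dB above -7 dBu, reduced 10:1 to 2.03 dB above → -4.97 dBu; +4 dB make-up → -0.97 dBu.
Stage 3: 2.03 dB above -3 dBu, reduced 10:1 to 0.203 dB above → -2.797 dBu.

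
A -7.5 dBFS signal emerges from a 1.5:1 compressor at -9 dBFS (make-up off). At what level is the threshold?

Let T be the threshold. Output overshoot = (input overshoot)/R, so -9 − T = (-7.5 − T)/1.5.
1.5·(-9 − T) = -7.5 − T → 0.5·T = -13.5 − (-7.5) = -6.
T = -6/0.5 = -12 dBFS.

-12 dBFS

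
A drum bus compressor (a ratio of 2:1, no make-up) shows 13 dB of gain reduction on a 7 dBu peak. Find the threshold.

-19 dBu

Gain reduction = 7 − (-6) = 13 dB; output overshoot = GR / (R − 1) = 13 / 1 = 13 dB.
Threshold = output − output overshoot = -6 − 13 = -19 dBu.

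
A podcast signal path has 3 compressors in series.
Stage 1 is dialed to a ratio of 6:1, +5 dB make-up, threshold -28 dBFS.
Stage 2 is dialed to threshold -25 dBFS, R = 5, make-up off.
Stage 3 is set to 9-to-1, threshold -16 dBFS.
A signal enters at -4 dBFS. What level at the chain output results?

Stage 1: overshoot 24 dB → 24/6 = 4 dB → -24 dBFS; +5 dB make-up → -19 dBFS.
Stage 2: 6 dB above -25 dBFS, reduced 5:1 to 1.2 dB above → -23.8 dBFS.
Stage 3: -23.8 dBFS is at or below the -16 dBFS threshold — no compression; output -23.8 dBFS.

-23.8 dBFS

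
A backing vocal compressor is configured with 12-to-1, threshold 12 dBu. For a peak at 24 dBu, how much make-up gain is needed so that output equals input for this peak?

11 dB

Without make-up, output = threshold + overshoot/12 = 12 + 1 = 13 dBu.
Gap to target: 11 dB.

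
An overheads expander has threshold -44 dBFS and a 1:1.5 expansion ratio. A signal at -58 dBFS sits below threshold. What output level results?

-65 dBFS

The input is 14 dB below the -44 dBFS threshold.
A 1:1.5 expander multiplies undershoot by 1.5: 14 × 1.5 = 21 dB below threshold.
Output = -44 − 21 = -65 dBFS.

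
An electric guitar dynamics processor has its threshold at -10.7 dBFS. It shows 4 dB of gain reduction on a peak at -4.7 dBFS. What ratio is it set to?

Input overshoot = -4.7 − (-10.7) = 6 dB.
Output overshoot = 6 − 4 = 2 dB.
Ratio = input overshoot / output overshoot = 6 / 2 = 3.

3:1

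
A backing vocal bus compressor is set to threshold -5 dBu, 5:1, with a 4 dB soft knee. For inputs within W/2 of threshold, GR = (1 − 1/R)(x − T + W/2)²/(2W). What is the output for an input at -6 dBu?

x − T + W/2 = -6 − (-5) + 2 = 1.
GR = (1 − 1/5) × 1² / 8 = 0.8 × 1 / 8 = 0.1 dB.
Output = -6 − 0.1 = -6.1 dBu.

-6.1 dBu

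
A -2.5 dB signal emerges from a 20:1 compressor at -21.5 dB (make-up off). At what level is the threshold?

-22.5 dB

Let T be the threshold. Output overshoot = (input overshoot)/R, so -21.5 − T = (-2.5 − T)/20.
20·(-21.5 − T) = -2.5 − T → 19·T = -430 − (-2.5) = -427.5.
T = -427.5/19 = -22.5 dB.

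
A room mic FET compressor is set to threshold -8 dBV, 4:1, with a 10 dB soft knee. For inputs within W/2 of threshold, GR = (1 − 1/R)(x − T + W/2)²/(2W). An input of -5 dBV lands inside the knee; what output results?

-7.4 dBV

x − T + W/2 = -5 − (-8) + 5 = 8.
GR = (1 − 1/4) × 8² / 20 = 0.75 × 64 / 20 = 2.4 dB.
Output = -5 − 2.4 = -7.4 dBV.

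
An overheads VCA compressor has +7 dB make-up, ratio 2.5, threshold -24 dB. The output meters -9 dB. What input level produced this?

-4 dB

Stripping the +7 dB make-up gives -16 dB at the gain stage.
Post-compression overshoot = -16 − (-24) = 8 dB.
Input overshoot = R × output overshoot = 20 dB → input = -24 + 20 = -4 dB.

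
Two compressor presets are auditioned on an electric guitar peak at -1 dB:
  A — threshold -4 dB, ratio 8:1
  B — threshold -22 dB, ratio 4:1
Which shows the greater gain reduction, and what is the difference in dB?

A: GR = 3 − 3/8 = 2.625 dB.
B: GR = 21 − 21/4 = 15.75 dB.
B reduces 13.125 dB more.

B, by 13.125 dB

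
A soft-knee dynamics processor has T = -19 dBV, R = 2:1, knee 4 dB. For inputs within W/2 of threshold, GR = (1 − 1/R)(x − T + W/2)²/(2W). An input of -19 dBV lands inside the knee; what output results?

-19.25 dBV

x − T + W/2 = -19 − (-19) + 2 = 2.
GR = (1 − 1/2) × 2² / 8 = 0.5 × 4 / 8 = 0.25 dB.
Output = -19 − 0.25 = -19.25 dBV.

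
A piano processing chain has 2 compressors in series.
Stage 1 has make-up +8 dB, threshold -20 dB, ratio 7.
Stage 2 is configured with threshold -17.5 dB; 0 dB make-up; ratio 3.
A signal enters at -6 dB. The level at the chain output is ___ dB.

Stage 1: overshoot 14 dB → 14/7 = 2 dB → -18 dB; +8 dB make-up → -10 dB.
Stage 2: 7.5 dB above -17.5 dB, reduced 3:1 to 2.5 dB above → -15 dB.

-15 dB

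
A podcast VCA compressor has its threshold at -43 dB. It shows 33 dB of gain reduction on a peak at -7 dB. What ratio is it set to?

Input overshoot = -7 − (-43) = 36 dB.
Output overshoot = 36 − 33 = 3 dB.
Ratio = input overshoot / output overshoot = 36 / 3 = 12.

12:1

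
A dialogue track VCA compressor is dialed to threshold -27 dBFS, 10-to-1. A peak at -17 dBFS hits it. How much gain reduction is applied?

Overshoot = -17 − (-27) = 10 dB.
After 10:1 compression the overshoot becomes 10/10 = 1 dB.
GR = overshoot in − overshoot out = 10 − 1 = 9 dB.

9 dB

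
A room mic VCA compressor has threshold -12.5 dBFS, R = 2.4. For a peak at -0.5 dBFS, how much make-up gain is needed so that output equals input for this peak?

Without make-up, output = threshold + overshoot/2.4 = -12.5 + 5 = -7.5 dBFS.
Gap to target: 7 dB.

7 dB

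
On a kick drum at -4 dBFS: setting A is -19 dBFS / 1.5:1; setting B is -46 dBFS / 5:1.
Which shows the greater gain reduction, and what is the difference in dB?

B, by 28.6 dB

A: 15 dB over, compressed to 10 dB over, so 5 dB of GR.
B: 42 dB over, compressed to 8.4 dB over, so 33.6 dB of GR.
B applies 28.6 dB more gain reduction.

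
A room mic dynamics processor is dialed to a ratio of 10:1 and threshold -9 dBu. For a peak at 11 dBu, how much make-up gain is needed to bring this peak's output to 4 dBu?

11 dB

The peak compresses to -9 + 20/10 = -7 dBu.
To reach 4 dBu requires 4 − (-7) = 11 dB of make-up.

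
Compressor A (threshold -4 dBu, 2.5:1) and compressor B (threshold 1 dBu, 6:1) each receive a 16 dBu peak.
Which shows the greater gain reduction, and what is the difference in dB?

B, by 0.5 dB

A: overshoot 20 dB → output overshoot 8 dB → GR 12 dB.
B: overshoot 15 dB → output overshoot 2.5 dB → GR 12.5 dB.
B applies 0.5 dB more gain reduction.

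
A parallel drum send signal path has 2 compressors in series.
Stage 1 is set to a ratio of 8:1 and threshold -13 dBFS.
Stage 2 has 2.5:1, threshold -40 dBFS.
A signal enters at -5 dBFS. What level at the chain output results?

Stage 1: 8 dB above -13 dBFS, reduced 8:1 to 1 dB above → -12 dBFS.
Stage 2: 28 dB above -40 dBFS, reduced 2.5:1 to 11.2 dB above → -28.8 dBFS.

-28.8 dBFS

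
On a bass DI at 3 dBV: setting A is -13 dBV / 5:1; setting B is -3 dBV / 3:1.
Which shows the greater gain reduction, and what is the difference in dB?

A: overshoot 16 dB → output overshoot 3.2 dB → GR 12.8 dB.
B: overshoot 6 dB → output overshoot 2 dB → GR 4 dB.
A reduces 8.8 dB more.

A, by 8.8 dB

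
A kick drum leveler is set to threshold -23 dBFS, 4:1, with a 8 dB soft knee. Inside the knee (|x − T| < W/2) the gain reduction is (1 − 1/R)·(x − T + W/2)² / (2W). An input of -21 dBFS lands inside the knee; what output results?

x − T + W/2 = -21 − (-23) + 4 = 6.
GR = (1 − 1/4) × 6² / 16 = 0.75 × 36 / 16 = 1.6875 dB.
Output = -21 − 1.6875 = -22.6875 dBFS.

-22.6875 dBFS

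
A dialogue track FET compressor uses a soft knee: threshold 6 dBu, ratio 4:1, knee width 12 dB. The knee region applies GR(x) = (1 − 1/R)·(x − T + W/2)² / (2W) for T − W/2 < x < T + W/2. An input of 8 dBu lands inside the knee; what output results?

6 dBu

x − T + W/2 = 8 − 6 + 6 = 8.
GR = (1 − 1/4) × 8² / 24 = 0.75 × 64 / 24 = 2 dB.
Output = 8 − 2 = 6 dBu.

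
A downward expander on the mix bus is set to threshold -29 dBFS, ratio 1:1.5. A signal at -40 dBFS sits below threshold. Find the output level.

-45.5 dBFS

Below threshold, a 1:1.5 expander applies gain = (1.5−1)×(T − x) of attenuation.
(1.5−1) × 11 = 5.5 dB, so output = -40 − 5.5 = -45.5 dBFS.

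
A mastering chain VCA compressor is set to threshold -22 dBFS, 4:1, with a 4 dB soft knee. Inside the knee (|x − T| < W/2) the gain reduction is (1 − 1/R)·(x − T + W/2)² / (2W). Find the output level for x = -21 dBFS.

-21.84375 dBFS

x − T + W/2 = -21 − (-22) + 2 = 3.
GR = (1 − 1/4) × 3² / 8 = 0.75 × 9 / 8 = 0.84375 dB.
Output = -21 − 0.84375 = -21.84375 dBFS.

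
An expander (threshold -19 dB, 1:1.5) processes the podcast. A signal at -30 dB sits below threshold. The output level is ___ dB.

Below threshold, a 1:1.5 expander applies gain = (1.5−1)×(T − x) of attenuation.
(1.5−1) × 11 = 5.5 dB, so output = -30 − 5.5 = -35.5 dB.

-35.5 dB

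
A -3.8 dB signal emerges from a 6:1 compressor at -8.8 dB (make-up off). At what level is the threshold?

Input is 6 dB above T (since output overshoot × R = input overshoot: (-8.8 − T)·6 = -3.8 − T gives T = -9.8 dB).
Check: -9.8 + (-3.8 − (-9.8))/6 = -9.8 + 1 = -8.8 dB. ✓

-9.8 dB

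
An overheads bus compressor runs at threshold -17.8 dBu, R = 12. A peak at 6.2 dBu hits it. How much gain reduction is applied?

Overshoot = 6.2 − (-17.8) = 24 dB.
A 12:1 ratio leaves 2 dB of that excess.
Gain reduction = 24 − 2 = 22 dB.

22 dB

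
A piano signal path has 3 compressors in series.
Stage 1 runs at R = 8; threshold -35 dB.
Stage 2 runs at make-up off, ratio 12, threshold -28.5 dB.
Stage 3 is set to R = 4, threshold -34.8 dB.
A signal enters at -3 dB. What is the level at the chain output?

-33.85 dB

Stage 1: 32 dB above -35 dB, reduced 8:1 to 4 dB above → -31 dB.
Stage 2: -31 dB is at or below the -28.5 dB threshold — no compression; output -31 dB.
Stage 3: -31 dB is 3.8 dB over -34.8 dB; at 4:1 that becomes 0.95 dB over, giving -33.85 dB.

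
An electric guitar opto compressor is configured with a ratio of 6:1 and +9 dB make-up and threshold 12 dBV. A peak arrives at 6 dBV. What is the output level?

15 dBV

6 dBV is 6 dB below the 12 dBV threshold, so no gain reduction is applied.
Make-up gain adds 9 dB: 6 + 9 = 15 dBV.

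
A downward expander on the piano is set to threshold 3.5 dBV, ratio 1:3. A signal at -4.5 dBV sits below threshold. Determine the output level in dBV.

-20.5 dBV

The input is 8 dB below the 3.5 dBV threshold.
A 1:3 expander multiplies undershoot by 3: 8 × 3 = 24 dB below threshold.
Output = 3.5 − 24 = -20.5 dBV.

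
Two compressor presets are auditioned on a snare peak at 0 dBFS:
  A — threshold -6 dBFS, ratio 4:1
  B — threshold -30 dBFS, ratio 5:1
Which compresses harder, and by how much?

B, by 19.5 dB

A: GR = 6 − 6/4 = 4.5 dB.
B: GR = 30 − 30/5 = 24 dB.
Difference: 19.5 dB in favour of B.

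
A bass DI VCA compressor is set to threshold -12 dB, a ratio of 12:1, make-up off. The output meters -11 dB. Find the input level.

Post-compression overshoot = -11 − (-12) = 1 dB.
Input overshoot = R × output overshoot = 12 dB → input = -12 + 12 = 0 dB.

0 dB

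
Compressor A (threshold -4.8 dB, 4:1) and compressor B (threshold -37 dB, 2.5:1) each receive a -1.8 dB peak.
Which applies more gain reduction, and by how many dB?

B, by 18.87 dB

A: GR = 3 − 3/4 = 2.25 dB.
B: GR = 35.2 − 35.2/2.5 = 21.12 dB.
B reduces 18.87 dB more.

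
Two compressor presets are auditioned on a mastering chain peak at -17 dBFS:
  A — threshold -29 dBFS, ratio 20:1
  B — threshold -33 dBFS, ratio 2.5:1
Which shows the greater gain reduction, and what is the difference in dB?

A: 12 dB over, compressed to 0.6 dB over, so 11.4 dB of GR.
B: 16 dB over, compressed to 6.4 dB over, so 9.6 dB of GR.
A applies 1.8 dB more gain reduction.

A, by 1.8 dB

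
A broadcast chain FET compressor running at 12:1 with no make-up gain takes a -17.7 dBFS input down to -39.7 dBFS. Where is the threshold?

Let T be the threshold. Output overshoot = (input overshoot)/R, so -39.7 − T = (-17.7 − T)/12.
12·(-39.7 − T) = -17.7 − T → 11·T = -476.4 − (-17.7) = -458.7.
T = -458.7/11 = -41.7 dBFS.

-41.7 dBFS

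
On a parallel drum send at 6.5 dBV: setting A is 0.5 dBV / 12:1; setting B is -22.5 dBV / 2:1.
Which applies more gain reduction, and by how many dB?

B, by 9 dB

A: GR = 6 − 6/12 = 5.5 dB.
B: GR = 29 − 29/2 = 14.5 dB.
Difference: 9 dB in favour of B.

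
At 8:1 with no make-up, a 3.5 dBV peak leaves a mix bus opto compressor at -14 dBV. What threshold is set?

Input is 20 dB above T (since output overshoot × R = input overshoot: (-14 − T)·8 = 3.5 − T gives T = -16.5 dBV).
Check: -16.5 + (3.5 − (-16.5))/8 = -16.5 + 2.5 = -14 dBV. ✓

-16.5 dBV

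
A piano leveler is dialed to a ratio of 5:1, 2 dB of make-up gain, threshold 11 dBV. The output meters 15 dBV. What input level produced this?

Remove make-up: 15 − 2 = 13 dBV.
That's 2 dB above the 11 dBV threshold.
Input overshoot = R × output overshoot = 10 dB → input = 11 + 10 = 21 dBV.

21 dBV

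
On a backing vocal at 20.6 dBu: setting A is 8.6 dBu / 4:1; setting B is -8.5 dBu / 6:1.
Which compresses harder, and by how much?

A: GR = 12 − 12/4 = 9 dB.
B: GR = 29.1 − 29.1/6 = 24.25 dB.
B reduces 15.25 dB more.

B, by 15.25 dB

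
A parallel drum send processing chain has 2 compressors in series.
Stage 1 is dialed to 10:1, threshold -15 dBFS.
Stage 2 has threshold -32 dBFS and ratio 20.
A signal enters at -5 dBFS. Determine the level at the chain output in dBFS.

-31.1 dBFS

Stage 1: 10 dB above -15 dBFS, reduced 10:1 to 1 dB above → -14 dBFS.
Stage 2: overshoot 18 dB → 18/20 = 0.9 dB → -31.1 dBFS.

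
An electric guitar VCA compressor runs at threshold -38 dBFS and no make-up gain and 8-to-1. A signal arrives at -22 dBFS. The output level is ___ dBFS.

Overshoot: -22 − (-38) = 16 dB.
At 8:1 the overshoot is divided by 8, leaving 2 dB above threshold.
Output = -38 + 2 = -36 dBFS.

-36 dBFS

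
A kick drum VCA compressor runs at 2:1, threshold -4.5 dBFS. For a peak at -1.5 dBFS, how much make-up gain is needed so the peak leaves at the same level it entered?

1.5 dB

The peak compresses to -4.5 + 3/2 = -3 dBFS.
To reach -1.5 dBFS requires -1.5 − (-3) = 1.5 dB of make-up.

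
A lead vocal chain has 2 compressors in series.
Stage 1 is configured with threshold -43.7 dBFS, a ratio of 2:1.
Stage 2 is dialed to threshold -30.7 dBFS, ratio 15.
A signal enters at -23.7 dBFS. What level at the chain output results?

Stage 1: overshoot 20 dB → 20/2 = 10 dB → -33.7 dBFS.
Stage 2: -33.7 dBFS ≤ -30.7 dBFS, so stage 2 doesn't engage; output -33.7 dBFS.

-33.7 dBFS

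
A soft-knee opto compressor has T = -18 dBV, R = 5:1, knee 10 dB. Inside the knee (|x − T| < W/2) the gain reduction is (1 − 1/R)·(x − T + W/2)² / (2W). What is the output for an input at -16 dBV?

x − T + W/2 = -16 − (-18) + 5 = 7.
GR = (1 − 1/5) × 7² / 20 = 0.8 × 49 / 20 = 1.96 dB.
Output = -16 − 1.96 = -17.96 dBV.

-17.96 dBV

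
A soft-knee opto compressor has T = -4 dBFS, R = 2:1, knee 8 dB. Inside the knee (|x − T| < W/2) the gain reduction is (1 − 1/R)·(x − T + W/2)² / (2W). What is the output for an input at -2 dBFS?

-3.125 dBFS

x − T + W/2 = -2 − (-4) + 4 = 6.
GR = (1 − 1/2) × 6² / 16 = 0.5 × 36 / 16 = 1.125 dB.
Output = -2 − 1.125 = -3.125 dBFS.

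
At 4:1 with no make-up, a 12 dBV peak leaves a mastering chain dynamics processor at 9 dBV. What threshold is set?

Input is 4 dB above T (since output overshoot × R = input overshoot: (9 − T)·4 = 12 − T gives T = 8 dBV).
Check: 8 + (12 − 8)/4 = 8 + 1 = 9 dBV. ✓

8 dBV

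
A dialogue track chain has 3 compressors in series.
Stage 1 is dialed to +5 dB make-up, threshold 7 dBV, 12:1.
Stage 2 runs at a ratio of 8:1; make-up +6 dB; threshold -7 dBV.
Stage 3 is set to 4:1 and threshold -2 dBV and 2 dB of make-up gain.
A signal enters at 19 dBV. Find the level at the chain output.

Stage 1: overshoot 12 dB → 12/12 = 1 dB → 8 dBV; +5 dB make-up → 13 dBV.
Stage 2: overshoot 20 dB → 20/8 = 2.5 dB → -4.5 dBV; +6 dB make-up → 1.5 dBV.
Stage 3: overshoot 3.5 dB → 3.5/4 = 0.875 dB → -1.125 dBV; +2 dB make-up → 0.875 dBV.

0.875 dBV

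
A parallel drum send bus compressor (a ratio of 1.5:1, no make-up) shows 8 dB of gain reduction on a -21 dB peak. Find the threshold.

-45 dB

Input is 24 dB above T (since output overshoot × R = input overshoot: (-29 − T)·1.5 = -21 − T gives T = -45 dB).
Check: -45 + (-21 − (-45))/1.5 = -45 + 16 = -29 dB. ✓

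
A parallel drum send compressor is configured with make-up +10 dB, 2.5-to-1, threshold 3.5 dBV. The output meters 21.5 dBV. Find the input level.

23.5 dBV

Remove make-up: 21.5 − 10 = 11.5 dBV.
The compressed level sits 11.5 − 3.5 = 8 dB over threshold.
Input overshoot = R × output overshoot = 20 dB → input = 3.5 + 20 = 23.5 dBV.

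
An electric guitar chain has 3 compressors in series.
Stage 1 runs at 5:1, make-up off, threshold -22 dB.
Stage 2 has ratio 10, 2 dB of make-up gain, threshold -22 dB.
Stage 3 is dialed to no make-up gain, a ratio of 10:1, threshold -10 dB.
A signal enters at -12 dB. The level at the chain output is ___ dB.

Stage 1: -12 dB is 10 dB over -22 dB; at 5:1 that becomes 2 dB over, giving -20 dB.
Stage 2: -20 dB is 2 dB over -22 dB; at 10:1 that becomes 0.2 dB over, giving -21.8 dB; +2 dB make-up → -19.8 dB.
Stage 3: -19.8 dB is at or below the -10 dB threshold — no compression; output -19.8 dB.

-19.8 dB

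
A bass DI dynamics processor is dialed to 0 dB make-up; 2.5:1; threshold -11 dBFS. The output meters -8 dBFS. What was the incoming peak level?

-3.5 dBFS

That's 3 dB above the -11 dBFS threshold.
Undo the ratio: input overshoot = 3 × 2.5 = 7.5 dB, giving input = -3.5 dBFS.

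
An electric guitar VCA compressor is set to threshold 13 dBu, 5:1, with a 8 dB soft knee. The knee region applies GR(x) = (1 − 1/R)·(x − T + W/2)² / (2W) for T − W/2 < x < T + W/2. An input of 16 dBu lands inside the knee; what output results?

13.55 dBu

x − T + W/2 = 16 − 13 + 4 = 7.
GR = (1 − 1/5) × 7² / 16 = 0.8 × 49 / 16 = 2.45 dB.
Output = 16 − 2.45 = 13.55 dBu.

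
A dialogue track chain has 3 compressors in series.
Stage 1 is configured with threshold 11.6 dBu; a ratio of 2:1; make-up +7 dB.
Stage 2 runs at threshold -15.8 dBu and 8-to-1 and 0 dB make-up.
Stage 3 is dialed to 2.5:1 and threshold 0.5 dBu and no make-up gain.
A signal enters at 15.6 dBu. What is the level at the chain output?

Stage 1: overshoot 4 dB → 4/2 = 2 dB → 13.6 dBu; +7 dB make-up → 20.6 dBu.
Stage 2: overshoot 36.4 dB → 36.4/8 = 4.55 dB → -11.25 dBu.
Stage 3: -11.25 dBu ≤ 0.5 dBu, so stage 3 doesn't engage; output -11.25 dBu.

-11.25 dBu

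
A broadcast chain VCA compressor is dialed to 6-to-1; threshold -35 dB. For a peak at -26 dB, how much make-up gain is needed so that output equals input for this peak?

Overshoot 9 dB → 9/6 = 1.5 dB after compression, so the compressed level is -35 + 1.5 = -33.5 dB.
Make-up = target − compressed = -26 − (-33.5) = 7.5 dB.

7.5 dB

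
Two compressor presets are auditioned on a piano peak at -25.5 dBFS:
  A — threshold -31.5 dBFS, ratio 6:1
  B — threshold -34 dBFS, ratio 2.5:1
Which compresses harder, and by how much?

A: GR = 6 − 6/6 = 5 dB.
B: GR = 8.5 − 8.5/2.5 = 5.1 dB.
Difference: 0.1 dB in favour of B.

B, by 0.1 dB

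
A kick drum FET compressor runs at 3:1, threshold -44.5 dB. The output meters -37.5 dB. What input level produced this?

-23.5 dB

Post-compression overshoot = -37.5 − (-44.5) = 7 dB.
Undo the ratio: input overshoot = 7 × 3 = 21 dB, giving input = -23.5 dB.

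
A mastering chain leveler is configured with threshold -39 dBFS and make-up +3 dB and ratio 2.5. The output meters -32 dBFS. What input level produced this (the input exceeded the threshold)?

Stripping the +3 dB make-up gives -35 dBFS at the gain stage.
The compressed level sits -35 − (-39) = 4 dB over threshold.
Before 2.5:1 compression the overshoot was 4 × 2.5 = 10 dB, so input = -39 + 10 = -29 dBFS.

-29 dBFS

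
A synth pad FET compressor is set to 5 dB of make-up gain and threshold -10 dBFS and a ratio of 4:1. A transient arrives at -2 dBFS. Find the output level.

-3 dBFS

The input is 8 dB above the -10 dBFS threshold.
The 8 dB excess becomes 2 dB after 4:1 reduction.
Output = -10 + 2 = -8 dBFS; make-up adds 5 dB, giving -3 dBFS.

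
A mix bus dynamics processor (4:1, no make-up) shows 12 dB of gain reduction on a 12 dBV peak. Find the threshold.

Input is 16 dB above T (since output overshoot × R = input overshoot: (0 − T)·4 = 12 − T gives T = -4 dBV).
Check: -4 + (12 − (-4))/4 = -4 + 4 = 0 dBV. ✓

-4 dBV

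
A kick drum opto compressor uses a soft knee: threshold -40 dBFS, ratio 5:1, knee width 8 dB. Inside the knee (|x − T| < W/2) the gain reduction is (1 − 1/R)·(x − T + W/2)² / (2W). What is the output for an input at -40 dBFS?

x − T + W/2 = -40 − (-40) + 4 = 4.
GR = (1 − 1/5) × 4² / 16 = 0.8 × 16 / 16 = 0.8 dB.
Output = -40 − 0.8 = -40.8 dBFS.

-40.8 dBFS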